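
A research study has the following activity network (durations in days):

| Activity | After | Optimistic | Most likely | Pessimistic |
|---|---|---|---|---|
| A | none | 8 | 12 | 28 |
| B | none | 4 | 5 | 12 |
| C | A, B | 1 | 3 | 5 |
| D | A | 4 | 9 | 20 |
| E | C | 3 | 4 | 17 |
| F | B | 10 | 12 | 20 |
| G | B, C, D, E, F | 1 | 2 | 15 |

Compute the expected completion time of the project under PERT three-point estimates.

te_A = (8 + 4·12 + 28)/6 = 84/6 = 14
te_B = (4 + 4·5 + 12)/6 = 36/6 = 6
te_C = (1 + 4·3 + 5)/6 = 18/6 = 3
te_D = (4 + 4·9 + 20)/6 = 60/6 = 10
te_E = (3 + 4·4 + 17)/6 = 36/6 = 6
te_F = (10 + 4·12 + 20)/6 = 78/6 = 13
te_G = (1 + 4·2 + 15)/6 = 24/6 = 4

Forward pass:
ES_A = 0; EF_A = 14
ES_B = 0; EF_B = 6
ES_C = max(EF_A=14, EF_B=6) = 14; EF_C = 14+3 = 17
ES_D = 14; EF_D = 14+10 = 24
ES_E = 17; EF_E = 17+6 = 23
ES_F = 6; EF_F = 6+13 = 19
ES_G = max(EF_B=6, EF_C=17, EF_D=24, EF_E=23, EF_F=19) = 24; EF_G = 24+4 = 28
Expected project duration μ = 28 days. Critical path: A → D → G.

28 days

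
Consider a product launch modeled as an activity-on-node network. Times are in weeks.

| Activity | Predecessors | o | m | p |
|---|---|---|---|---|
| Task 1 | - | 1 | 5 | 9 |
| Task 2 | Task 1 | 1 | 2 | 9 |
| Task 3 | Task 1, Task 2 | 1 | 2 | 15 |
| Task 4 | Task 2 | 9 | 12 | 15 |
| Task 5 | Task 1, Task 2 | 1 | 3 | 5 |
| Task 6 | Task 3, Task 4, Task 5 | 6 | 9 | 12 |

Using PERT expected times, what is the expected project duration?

29 weeks

te_Task 1 = (1 + 4·5 + 9)/6 = 30/6 = 5
te_Task 2 = (1 + 4·2 + 9)/6 = 18/6 = 3
te_Task 3 = (1 + 4·2 + 15)/6 = 24/6 = 4
te_Task 4 = (9 + 4·12 + 15)/6 = 72/6 = 12
te_Task 5 = (1 + 4·3 + 5)/6 = 18/6 = 3
te_Task 6 = (6 + 4·9 + 12)/6 = 54/6 = 9

Forward pass:
ES_Task 1 = 0; EF_Task 1 = 5
ES_Task 2 = 5; EF_Task 2 = 5+3 = 8
ES_Task 3 = max(EF_Task 1=5, EF_Task 2=8) = 8; EF_Task 3 = 8+4 = 12
ES_Task 4 = 8; EF_Task 4 = 8+12 = 20
ES_Task 5 = max(EF_Task 1=5, EF_Task 2=8) = 8; EF_Task 5 = 8+3 = 11
ES_Task 6 = max(EF_Task 3=12, EF_Task 4=20, EF_Task 5=11) = 20; EF_Task 6 = 20+9 = 29
Expected project duration μ = 29 weeks. Critical path: Task 1 → Task 2 → Task 4 → Task 6.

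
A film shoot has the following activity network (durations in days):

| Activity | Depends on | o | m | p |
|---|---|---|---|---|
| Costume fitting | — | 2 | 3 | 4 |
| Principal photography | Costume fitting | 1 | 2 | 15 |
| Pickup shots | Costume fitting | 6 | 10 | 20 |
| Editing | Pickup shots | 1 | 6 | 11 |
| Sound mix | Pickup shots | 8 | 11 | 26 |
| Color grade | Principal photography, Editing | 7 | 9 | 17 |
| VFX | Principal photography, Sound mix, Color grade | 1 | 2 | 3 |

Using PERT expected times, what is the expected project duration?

te_Costume fitting = (2 + 4·3 + 4)/6 = 18/6 = 3
te_Principal photography = (1 + 4·2 + 15)/6 = 24/6 = 4
te_Pickup shots = (6 + 4·10 + 20)/6 = 66/6 = 11
te_Editing = (1 + 4·6 + 11)/6 = 36/6 = 6
te_Sound mix = (8 + 4·11 + 26)/6 = 78/6 = 13
te_Color grade = (7 + 4·9 + 17)/6 = 60/6 = 10
te_VFX = (1 + 4·2 + 3)/6 = 12/6 = 2

Forward pass:
ES_Costume fitting = 0; EF_Costume fitting = 3
ES_Principal photography = 3; EF_Principal photography = 3+4 = 7
ES_Pickup shots = 3; EF_Pickup shots = 3+11 = 14
ES_Editing = 14; EF_Editing = 14+6 = 20
ES_Sound mix = 14; EF_Sound mix = 14+13 = 27
ES_Color grade = max(EF_Principal photography=7, EF_Editing=20) = 20; EF_Color grade = 20+10 = 30
ES_VFX = max(EF_Principal photography=7, EF_Sound mix=27, EF_Color grade=30) = 30; EF_VFX = 30+2 = 32
Expected project duration μ = 32 days. Critical path: Costume fitting → Pickup shots → Editing → Color grade → VFX.

32 days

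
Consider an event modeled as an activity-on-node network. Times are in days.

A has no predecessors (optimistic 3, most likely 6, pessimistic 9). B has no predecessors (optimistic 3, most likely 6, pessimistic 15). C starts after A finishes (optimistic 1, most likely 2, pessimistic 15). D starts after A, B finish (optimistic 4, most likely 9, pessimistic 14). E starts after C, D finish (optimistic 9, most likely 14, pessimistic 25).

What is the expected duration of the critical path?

31 days

te_A = (3 + 4·6 + 9)/6 = 36/6 = 6
te_B = (3 + 4·6 + 15)/6 = 42/6 = 7
te_C = (1 + 4·2 + 15)/6 = 24/6 = 4
te_D = (4 + 4·9 + 14)/6 = 54/6 = 9
te_E = (9 + 4·14 + 25)/6 = 90/6 = 15

Forward pass:
ES_A = 0; EF_A = 6
ES_B = 0; EF_B = 7
ES_C = 6; EF_C = 6+4 = 10
ES_D = max(EF_A=6, EF_B=7) = 7; EF_D = 7+9 = 16
ES_E = max(EF_C=10, EF_D=16) = 16; EF_E = 16+15 = 31
Expected project duration μ = 31 days. Critical path: B → D → E.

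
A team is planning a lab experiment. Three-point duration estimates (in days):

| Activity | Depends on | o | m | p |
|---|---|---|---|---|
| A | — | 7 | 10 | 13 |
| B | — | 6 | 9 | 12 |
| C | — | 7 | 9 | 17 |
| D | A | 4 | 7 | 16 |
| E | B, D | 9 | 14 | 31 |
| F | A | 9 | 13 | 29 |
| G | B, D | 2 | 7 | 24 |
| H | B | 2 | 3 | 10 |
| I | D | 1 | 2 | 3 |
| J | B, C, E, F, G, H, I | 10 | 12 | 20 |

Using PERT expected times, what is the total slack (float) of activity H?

te_A = (7 + 4·10 + 13)/6 = 60/6 = 10
te_B = (6 + 4·9 + 12)/6 = 54/6 = 9
te_C = (7 + 4·9 + 17)/6 = 60/6 = 10
te_D = (4 + 4·7 + 16)/6 = 48/6 = 8
te_E = (9 + 4·14 + 31)/6 = 96/6 = 16
te_F = (9 + 4·13 + 29)/6 = 90/6 = 15
te_G = (2 + 4·7 + 24)/6 = 54/6 = 9
te_H = (2 + 4·3 + 10)/6 = 24/6 = 4
te_I = (1 + 4·2 + 3)/6 = 12/6 = 2
te_J = (10 + 4·12 + 20)/6 = 78/6 = 13

Forward pass:
ES_A = 0; EF_A = 10
ES_B = 0; EF_B = 9
ES_C = 0; EF_C = 10
ES_D = 10; EF_D = 10+8 = 18
ES_E = max(EF_B=9, EF_D=18) = 18; EF_E = 18+16 = 34
ES_F = 10; EF_F = 10+15 = 25
ES_G = max(EF_B=9, EF_D=18) = 18; EF_G = 18+9 = 27
ES_H = 9; EF_H = 9+4 = 13
ES_I = 18; EF_I = 18+2 = 20
ES_J = max(EF_B=9, EF_C=10, EF_E=34, EF_F=25, EF_G=27, EF_H=13, EF_I=20) = 34; EF_J = 34+13 = 47
Expected project duration μ = 47 days. Critical path: A → D → E → J.

Backward pass:
LF_J = 47; LS_J = 47−13 = 34
LF_I = LS_J = 34; LS_I = 34−2 = 32
LF_H = LS_J = 34; LS_H = 34−4 = 30
LF_G = LS_J = 34; LS_G = 34−9 = 25
LF_F = LS_J = 34; LS_F = 34−15 = 19
LF_E = LS_J = 34; LS_E = 34−16 = 18
LF_D = min(LS_E=18, LS_G=25, LS_I=32) = 18; LS_D = 18−8 = 10
LF_C = LS_J = 34; LS_C = 34−10 = 24
LF_B = min(LS_E=18, LS_G=25, LS_H=30, LS_J=34) = 18; LS_B = 18−9 = 9
LF_A = min(LS_D=10, LS_F=19) = 10; LS_A = 10−10 = 0
Slack_H = LS_H − ES_H = 30 − 9 = 21

21 days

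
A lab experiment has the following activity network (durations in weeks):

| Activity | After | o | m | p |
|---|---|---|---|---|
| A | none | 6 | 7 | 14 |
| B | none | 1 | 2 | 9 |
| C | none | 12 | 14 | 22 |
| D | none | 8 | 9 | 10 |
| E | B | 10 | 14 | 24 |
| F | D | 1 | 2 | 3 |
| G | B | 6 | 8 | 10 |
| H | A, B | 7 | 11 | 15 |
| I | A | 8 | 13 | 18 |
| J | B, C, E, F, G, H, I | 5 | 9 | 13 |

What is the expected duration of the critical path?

te_A = (6 + 4·7 + 14)/6 = 48/6 = 8
te_B = (1 + 4·2 + 9)/6 = 18/6 = 3
te_C = (12 + 4·14 + 22)/6 = 90/6 = 15
te_D = (8 + 4·9 + 10)/6 = 54/6 = 9
te_E = (10 + 4·14 + 24)/6 = 90/6 = 15
te_F = (1 + 4·2 + 3)/6 = 12/6 = 2
te_G = (6 + 4·8 + 10)/6 = 48/6 = 8
te_H = (7 + 4·11 + 15)/6 = 66/6 = 11
te_I = (8 + 4·13 + 18)/6 = 78/6 = 13
te_J = (5 + 4·9 + 13)/6 = 54/6 = 9

Forward pass:
ES_A = 0; EF_A = 8
ES_B = 0; EF_B = 3
ES_C = 0; EF_C = 15
ES_D = 0; EF_D = 9
ES_E = 3; EF_E = 3+15 = 18
ES_F = 9; EF_F = 9+2 = 11
ES_G = 3; EF_G = 3+8 = 11
ES_H = max(EF_A=8, EF_B=3) = 8; EF_H = 8+11 = 19
ES_I = 8; EF_I = 8+13 = 21
ES_J = max(EF_B=3, EF_C=15, EF_E=18, EF_F=11, EF_G=11, EF_H=19, EF_I=21) = 21; EF_J = 21+9 = 30
Expected project duration μ = 30 weeks. Critical path: A → I → J.

30 weeks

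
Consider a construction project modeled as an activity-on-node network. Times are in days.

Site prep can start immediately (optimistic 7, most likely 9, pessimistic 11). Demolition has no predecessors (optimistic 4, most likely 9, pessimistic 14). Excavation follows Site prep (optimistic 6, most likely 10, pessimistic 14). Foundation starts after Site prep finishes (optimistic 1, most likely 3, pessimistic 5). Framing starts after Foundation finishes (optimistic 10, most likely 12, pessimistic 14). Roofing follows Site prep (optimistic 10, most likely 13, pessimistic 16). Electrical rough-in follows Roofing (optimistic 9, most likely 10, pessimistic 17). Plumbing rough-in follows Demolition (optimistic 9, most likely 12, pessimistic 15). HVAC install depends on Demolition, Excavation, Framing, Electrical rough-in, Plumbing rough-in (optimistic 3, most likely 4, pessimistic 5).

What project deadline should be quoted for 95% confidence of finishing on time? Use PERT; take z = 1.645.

te_Site prep = (7 + 4·9 + 11)/6 = 54/6 = 9; σ²_Site prep = ((11−7)/6)² = 0.444
te_Demolition = (4 + 4·9 + 14)/6 = 54/6 = 9; σ²_Demolition = ((14−4)/6)² = 2.778
te_Excavation = (6 + 4·10 + 14)/6 = 60/6 = 10; σ²_Excavation = ((14−6)/6)² = 1.778
te_Foundation = (1 + 4·3 + 5)/6 = 18/6 = 3; σ²_Foundation = ((5−1)/6)² = 0.444
te_Framing = (10 + 4·12 + 14)/6 = 72/6 = 12; σ²_Framing = ((14−10)/6)² = 0.444
te_Roofing = (10 + 4·13 + 16)/6 = 78/6 = 13; σ²_Roofing = ((16−10)/6)² = 1.000
te_Electrical rough-in = (9 + 4·10 + 17)/6 = 66/6 = 11; σ²_Electrical rough-in = ((17−9)/6)² = 1.778
te_Plumbing rough-in = (9 + 4·12 + 15)/6 = 72/6 = 12; σ²_Plumbing rough-in = ((15−9)/6)² = 1.000
te_HVAC install = (3 + 4·4 + 5)/6 = 24/6 = 4; σ²_HVAC install = ((5−3)/6)² = 0.111

Forward pass:
ES_Site prep = 0; EF_Site prep = 9
ES_Demolition = 0; EF_Demolition = 9
ES_Excavation = 9; EF_Excavation = 9+10 = 19
ES_Foundation = 9; EF_Foundation = 9+3 = 12
ES_Framing = 12; EF_Framing = 12+12 = 24
ES_Roofing = 9; EF_Roofing = 9+13 = 22
ES_Electrical rough-in = 22; EF_Electrical rough-in = 22+11 = 33
ES_Plumbing rough-in = 9; EF_Plumbing rough-in = 9+12 = 21
ES_HVAC install = max(EF_Demolition=9, EF_Excavation=19, EF_Framing=24, EF_Electrical rough-in=33, EF_Plumbing rough-in=21) = 33; EF_HVAC install = 33+4 = 37
Expected project duration μ = 37 days. Critical path: Site prep → Roofing → Electrical rough-in → HVAC install.

Variance along critical path = 0.444 + 1.000 + 1.778 + 0.111 = 3.333; σ = 1.826 days.
D = μ + z·σ = 37 + 1.645·1.826 = 40.0 days

40.0 days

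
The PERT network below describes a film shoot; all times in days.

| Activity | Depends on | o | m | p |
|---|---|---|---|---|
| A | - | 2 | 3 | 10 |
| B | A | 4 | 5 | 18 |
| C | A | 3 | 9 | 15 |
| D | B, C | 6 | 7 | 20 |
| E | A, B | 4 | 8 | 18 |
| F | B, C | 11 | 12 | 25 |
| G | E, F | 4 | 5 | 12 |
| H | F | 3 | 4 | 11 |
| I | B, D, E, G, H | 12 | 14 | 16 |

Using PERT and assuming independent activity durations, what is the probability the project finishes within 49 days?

te_A = (2 + 4·3 + 10)/6 = 24/6 = 4; σ²_A = ((10−2)/6)² = 1.778
te_B = (4 + 4·5 + 18)/6 = 42/6 = 7; σ²_B = ((18−4)/6)² = 5.444
te_C = (3 + 4·9 + 15)/6 = 54/6 = 9; σ²_C = ((15−3)/6)² = 4.000
te_D = (6 + 4·7 + 20)/6 = 54/6 = 9; σ²_D = ((20−6)/6)² = 5.444
te_E = (4 + 4·8 + 18)/6 = 54/6 = 9; σ²_E = ((18−4)/6)² = 5.444
te_F = (11 + 4·12 + 25)/6 = 84/6 = 14; σ²_F = ((25−11)/6)² = 5.444
te_G = (4 + 4·5 + 12)/6 = 36/6 = 6; σ²_G = ((12−4)/6)² = 1.778
te_H = (3 + 4·4 + 11)/6 = 30/6 = 5; σ²_H = ((11−3)/6)² = 1.778
te_I = (12 + 4·14 + 16)/6 = 84/6 = 14; σ²_I = ((16−12)/6)² = 0.444

Forward pass:
ES_A = 0; EF_A = 4
ES_B = 4; EF_B = 4+7 = 11
ES_C = 4; EF_C = 4+9 = 13
ES_D = max(EF_B=11, EF_C=13) = 13; EF_D = 13+9 = 22
ES_E = max(EF_A=4, EF_B=11) = 11; EF_E = 11+9 = 20
ES_F = max(EF_B=11, EF_C=13) = 13; EF_F = 13+14 = 27
ES_G = max(EF_E=20, EF_F=27) = 27; EF_G = 27+6 = 33
ES_H = 27; EF_H = 27+5 = 32
ES_I = max(EF_B=11, EF_D=22, EF_E=20, EF_G=33, EF_H=32) = 33; EF_I = 33+14 = 47
Expected project duration μ = 47 days. Critical path: A → C → F → G → I.

Variance along critical path = 1.778 + 4.000 + 5.444 + 1.778 + 0.444 = 13.444; σ = √13.444 = 3.667 days.
Z = (49 − 47) / 3.667 = 0.545
P(T ≤ 49) = Φ(0.545) ≈ 0.707

0.707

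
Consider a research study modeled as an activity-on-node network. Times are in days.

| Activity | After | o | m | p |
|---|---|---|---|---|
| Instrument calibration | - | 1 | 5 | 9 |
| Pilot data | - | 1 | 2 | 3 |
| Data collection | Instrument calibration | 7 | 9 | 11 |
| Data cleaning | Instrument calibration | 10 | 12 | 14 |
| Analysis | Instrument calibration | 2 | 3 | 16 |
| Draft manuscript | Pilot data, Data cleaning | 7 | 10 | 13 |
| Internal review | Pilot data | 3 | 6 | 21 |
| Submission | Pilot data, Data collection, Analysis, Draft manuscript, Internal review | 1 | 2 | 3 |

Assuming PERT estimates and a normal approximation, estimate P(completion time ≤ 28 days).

0.292

te_Instrument calibration = (1 + 4·5 + 9)/6 = 30/6 = 5; σ²_Instrument calibration = ((9−1)/6)² = 1.778
te_Pilot data = (1 + 4·2 + 3)/6 = 12/6 = 2; σ²_Pilot data = ((3−1)/6)² = 0.111
te_Data collection = (7 + 4·9 + 11)/6 = 54/6 = 9; σ²_Data collection = ((11−7)/6)² = 0.444
te_Data cleaning = (10 + 4·12 + 14)/6 = 72/6 = 12; σ²_Data cleaning = ((14−10)/6)² = 0.444
te_Analysis = (2 + 4·3 + 16)/6 = 30/6 = 5; σ²_Analysis = ((16−2)/6)² = 5.444
te_Draft manuscript = (7 + 4·10 + 13)/6 = 60/6 = 10; σ²_Draft manuscript = ((13−7)/6)² = 1.000
te_Internal review = (3 + 4·6 + 21)/6 = 48/6 = 8; σ²_Internal review = ((21−3)/6)² = 9.000
te_Submission = (1 + 4·2 + 3)/6 = 12/6 = 2; σ²_Submission = ((3−1)/6)² = 0.111

Forward pass:
ES_Instrument calibration = 0; EF_Instrument calibration = 5
ES_Pilot data = 0; EF_Pilot data = 2
ES_Data collection = 5; EF_Data collection = 5+9 = 14
ES_Data cleaning = 5; EF_Data cleaning = 5+12 = 17
ES_Analysis = 5; EF_Analysis = 5+5 = 10
ES_Draft manuscript = max(EF_Pilot data=2, EF_Data cleaning=17) = 17; EF_Draft manuscript = 17+10 = 27
ES_Internal review = 2; EF_Internal review = 2+8 = 10
ES_Submission = max(EF_Pilot data=2, EF_Data collection=14, EF_Analysis=10, EF_Draft manuscript=27, EF_Internal review=10) = 27; EF_Submission = 27+2 = 29
Expected project duration μ = 29 days. Critical path: Instrument calibration → Data cleaning → Draft manuscript → Submission.

Variance along critical path = 1.778 + 0.444 + 1.000 + 0.111 = 3.333; σ = √3.333 = 1.826 days.
Z = (28 − 29) / 1.826 = -0.548
P(T ≤ 28) = Φ(-0.548) ≈ 0.292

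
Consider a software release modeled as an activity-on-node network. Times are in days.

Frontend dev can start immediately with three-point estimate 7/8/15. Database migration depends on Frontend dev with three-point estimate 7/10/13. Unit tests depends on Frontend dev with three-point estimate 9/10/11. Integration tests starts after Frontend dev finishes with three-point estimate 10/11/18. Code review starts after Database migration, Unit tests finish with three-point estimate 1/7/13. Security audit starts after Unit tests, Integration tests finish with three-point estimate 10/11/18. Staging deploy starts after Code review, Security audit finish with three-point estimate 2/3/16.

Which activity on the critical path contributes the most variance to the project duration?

te_Frontend dev = (7 + 4·8 + 15)/6 = 54/6 = 9; σ²_Frontend dev = ((15−7)/6)² = 1.778
te_Database migration = (7 + 4·10 + 13)/6 = 60/6 = 10; σ²_Database migration = ((13−7)/6)² = 1.000
te_Unit tests = (9 + 4·10 + 11)/6 = 60/6 = 10; σ²_Unit tests = ((11−9)/6)² = 0.111
te_Integration tests = (10 + 4·11 + 18)/6 = 72/6 = 12; σ²_Integration tests = ((18−10)/6)² = 1.778
te_Code review = (1 + 4·7 + 13)/6 = 42/6 = 7; σ²_Code review = ((13−1)/6)² = 4.000
te_Security audit = (10 + 4·11 + 18)/6 = 72/6 = 12; σ²_Security audit = ((18−10)/6)² = 1.778
te_Staging deploy = (2 + 4·3 + 16)/6 = 30/6 = 5; σ²_Staging deploy = ((16−2)/6)² = 5.444

Forward pass:
ES_Frontend dev = 0; EF_Frontend dev = 9
ES_Database migration = 9; EF_Database migration = 9+10 = 19
ES_Unit tests = 9; EF_Unit tests = 9+10 = 19
ES_Integration tests = 9; EF_Integration tests = 9+12 = 21
ES_Code review = max(EF_Database migration=19, EF_Unit tests=19) = 19; EF_Code review = 19+7 = 26
ES_Security audit = max(EF_Unit tests=19, EF_Integration tests=21) = 21; EF_Security audit = 21+12 = 33
ES_Staging deploy = max(EF_Code review=26, EF_Security audit=33) = 33; EF_Staging deploy = 33+5 = 38
Expected project duration μ = 38 days. Critical path: Frontend dev → Integration tests → Security audit → Staging deploy.

Variances on critical path: σ²_Frontend dev=1.778, σ²_Integration tests=1.778, σ²_Security audit=1.778, σ²_Staging deploy=5.444.
Largest is σ²_Staging deploy = 5.444.

Staging deploy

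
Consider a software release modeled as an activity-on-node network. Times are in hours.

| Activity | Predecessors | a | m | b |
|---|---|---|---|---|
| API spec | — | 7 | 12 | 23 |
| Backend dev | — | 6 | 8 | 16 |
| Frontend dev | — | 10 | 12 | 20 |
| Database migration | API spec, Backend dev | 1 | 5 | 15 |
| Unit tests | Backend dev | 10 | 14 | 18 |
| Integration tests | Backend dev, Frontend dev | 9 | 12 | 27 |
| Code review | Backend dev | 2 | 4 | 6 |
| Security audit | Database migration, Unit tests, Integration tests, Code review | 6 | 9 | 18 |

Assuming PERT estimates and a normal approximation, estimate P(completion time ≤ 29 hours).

te_API spec = (7 + 4·12 + 23)/6 = 78/6 = 13; σ²_API spec = ((23−7)/6)² = 7.111
te_Backend dev = (6 + 4·8 + 16)/6 = 54/6 = 9; σ²_Backend dev = ((16−6)/6)² = 2.778
te_Frontend dev = (10 + 4·12 + 20)/6 = 78/6 = 13; σ²_Frontend dev = ((20−10)/6)² = 2.778
te_Database migration = (1 + 4·5 + 15)/6 = 36/6 = 6; σ²_Database migration = ((15−1)/6)² = 5.444
te_Unit tests = (10 + 4·14 + 18)/6 = 84/6 = 14; σ²_Unit tests = ((18−10)/6)² = 1.778
te_Integration tests = (9 + 4·12 + 27)/6 = 84/6 = 14; σ²_Integration tests = ((27−9)/6)² = 9.000
te_Code review = (2 + 4·4 + 6)/6 = 24/6 = 4; σ²_Code review = ((6−2)/6)² = 0.444
te_Security audit = (6 + 4·9 + 18)/6 = 60/6 = 10; σ²_Security audit = ((18−6)/6)² = 4.000

Forward pass:
ES_API spec = 0; EF_API spec = 13
ES_Backend dev = 0; EF_Backend dev = 9
ES_Frontend dev = 0; EF_Frontend dev = 13
ES_Database migration = max(EF_API spec=13, EF_Backend dev=9) = 13; EF_Database migration = 13+6 = 19
ES_Unit tests = 9; EF_Unit tests = 9+14 = 23
ES_Integration tests = max(EF_Backend dev=9, EF_Frontend dev=13) = 13; EF_Integration tests = 13+14 = 27
ES_Code review = 9; EF_Code review = 9+4 = 13
ES_Security audit = max(EF_Database migration=19, EF_Unit tests=23, EF_Integration tests=27, EF_Code review=13) = 27; EF_Security audit = 27+10 = 37
Expected project duration μ = 37 hours. Critical path: Frontend dev → Integration tests → Security audit.

Variance along critical path = 2.778 + 9.000 + 4.000 = 15.778; σ = √15.778 = 3.972 hours.
Z = (29 − 37) / 3.972 = -2.014
P(T ≤ 29) = Φ(-2.014) ≈ 0.022

0.022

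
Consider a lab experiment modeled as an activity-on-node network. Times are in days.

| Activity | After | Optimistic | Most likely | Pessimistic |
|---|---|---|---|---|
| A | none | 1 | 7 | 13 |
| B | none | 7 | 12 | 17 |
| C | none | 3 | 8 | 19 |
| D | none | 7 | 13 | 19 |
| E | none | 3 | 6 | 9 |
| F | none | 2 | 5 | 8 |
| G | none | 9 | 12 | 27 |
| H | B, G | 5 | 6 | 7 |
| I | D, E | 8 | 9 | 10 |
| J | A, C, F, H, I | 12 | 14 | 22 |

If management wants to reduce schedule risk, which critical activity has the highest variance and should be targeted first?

te_A = (1 + 4·7 + 13)/6 = 42/6 = 7; σ²_A = ((13−1)/6)² = 4.000
te_B = (7 + 4·12 + 17)/6 = 72/6 = 12; σ²_B = ((17−7)/6)² = 2.778
te_C = (3 + 4·8 + 19)/6 = 54/6 = 9; σ²_C = ((19−3)/6)² = 7.111
te_D = (7 + 4·13 + 19)/6 = 78/6 = 13; σ²_D = ((19−7)/6)² = 4.000
te_E = (3 + 4·6 + 9)/6 = 36/6 = 6; σ²_E = ((9−3)/6)² = 1.000
te_F = (2 + 4·5 + 8)/6 = 30/6 = 5; σ²_F = ((8−2)/6)² = 1.000
te_G = (9 + 4·12 + 27)/6 = 84/6 = 14; σ²_G = ((27−9)/6)² = 9.000
te_H = (5 + 4·6 + 7)/6 = 36/6 = 6; σ²_H = ((7−5)/6)² = 0.111
te_I = (8 + 4·9 + 10)/6 = 54/6 = 9; σ²_I = ((10−8)/6)² = 0.111
te_J = (12 + 4·14 + 22)/6 = 90/6 = 15; σ²_J = ((22−12)/6)² = 2.778

Forward pass:
ES_A = 0; EF_A = 7
ES_B = 0; EF_B = 12
ES_C = 0; EF_C = 9
ES_D = 0; EF_D = 13
ES_E = 0; EF_E = 6
ES_F = 0; EF_F = 5
ES_G = 0; EF_G = 14
ES_H = max(EF_B=12, EF_G=14) = 14; EF_H = 14+6 = 20
ES_I = max(EF_D=13, EF_E=6) = 13; EF_I = 13+9 = 22
ES_J = max(EF_A=7, EF_C=9, EF_F=5, EF_H=20, EF_I=22) = 22; EF_J = 22+15 = 37
Expected project duration μ = 37 days. Critical path: D → I → J.

Variances on critical path: σ²_D=4.000, σ²_I=0.111, σ²_J=2.778.
Largest is σ²_D = 4.000.

D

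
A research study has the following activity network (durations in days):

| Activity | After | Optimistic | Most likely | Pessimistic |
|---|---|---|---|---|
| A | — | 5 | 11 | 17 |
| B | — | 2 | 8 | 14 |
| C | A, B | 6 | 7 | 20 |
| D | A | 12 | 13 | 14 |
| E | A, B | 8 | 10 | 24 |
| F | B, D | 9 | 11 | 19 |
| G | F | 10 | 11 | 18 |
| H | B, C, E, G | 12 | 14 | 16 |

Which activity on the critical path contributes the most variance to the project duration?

te_A = (5 + 4·11 + 17)/6 = 66/6 = 11; σ²_A = ((17−5)/6)² = 4.000
te_B = (2 + 4·8 + 14)/6 = 48/6 = 8; σ²_B = ((14−2)/6)² = 4.000
te_C = (6 + 4·7 + 20)/6 = 54/6 = 9; σ²_C = ((20−6)/6)² = 5.444
te_D = (12 + 4·13 + 14)/6 = 78/6 = 13; σ²_D = ((14−12)/6)² = 0.111
te_E = (8 + 4·10 + 24)/6 = 72/6 = 12; σ²_E = ((24−8)/6)² = 7.111
te_F = (9 + 4·11 + 19)/6 = 72/6 = 12; σ²_F = ((19−9)/6)² = 2.778
te_G = (10 + 4·11 + 18)/6 = 72/6 = 12; σ²_G = ((18−10)/6)² = 1.778
te_H = (12 + 4·14 + 16)/6 = 84/6 = 14; σ²_H = ((16−12)/6)² = 0.444

Forward pass:
ES_A = 0; EF_A = 11
ES_B = 0; EF_B = 8
ES_C = max(EF_A=11, EF_B=8) = 11; EF_C = 11+9 = 20
ES_D = 11; EF_D = 11+13 = 24
ES_E = max(EF_A=11, EF_B=8) = 11; EF_E = 11+12 = 23
ES_F = max(EF_B=8, EF_D=24) = 24; EF_F = 24+12 = 36
ES_G = 36; EF_G = 36+12 = 48
ES_H = max(EF_B=8, EF_C=20, EF_E=23, EF_G=48) = 48; EF_H = 48+14 = 62
Expected project duration μ = 62 days. Critical path: A → D → F → G → H.

Variances on critical path: σ²_A=4.000, σ²_D=0.111, σ²_F=2.778, σ²_G=1.778, σ²_H=0.444.
Largest is σ²_A = 4.000.

A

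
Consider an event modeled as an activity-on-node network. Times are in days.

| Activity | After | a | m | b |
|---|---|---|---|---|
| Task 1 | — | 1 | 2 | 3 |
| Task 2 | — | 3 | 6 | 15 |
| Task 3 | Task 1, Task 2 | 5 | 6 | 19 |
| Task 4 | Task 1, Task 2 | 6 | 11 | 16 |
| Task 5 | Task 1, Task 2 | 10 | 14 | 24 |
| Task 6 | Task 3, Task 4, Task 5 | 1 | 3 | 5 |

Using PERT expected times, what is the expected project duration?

25 days

te_Task 1 = (1 + 4·2 + 3)/6 = 12/6 = 2
te_Task 2 = (3 + 4·6 + 15)/6 = 42/6 = 7
te_Task 3 = (5 + 4·6 + 19)/6 = 48/6 = 8
te_Task 4 = (6 + 4·11 + 16)/6 = 66/6 = 11
te_Task 5 = (10 + 4·14 + 24)/6 = 90/6 = 15
te_Task 6 = (1 + 4·3 + 5)/6 = 18/6 = 3

Forward pass:
ES_Task 1 = 0; EF_Task 1 = 2
ES_Task 2 = 0; EF_Task 2 = 7
ES_Task 3 = max(EF_Task 1=2, EF_Task 2=7) = 7; EF_Task 3 = 7+8 = 15
ES_Task 4 = max(EF_Task 1=2, EF_Task 2=7) = 7; EF_Task 4 = 7+11 = 18
ES_Task 5 = max(EF_Task 1=2, EF_Task 2=7) = 7; EF_Task 5 = 7+15 = 22
ES_Task 6 = max(EF_Task 3=15, EF_Task 4=18, EF_Task 5=22) = 22; EF_Task 6 = 22+3 = 25
Expected project duration μ = 25 days. Critical path: Task 2 → Task 5 → Task 6.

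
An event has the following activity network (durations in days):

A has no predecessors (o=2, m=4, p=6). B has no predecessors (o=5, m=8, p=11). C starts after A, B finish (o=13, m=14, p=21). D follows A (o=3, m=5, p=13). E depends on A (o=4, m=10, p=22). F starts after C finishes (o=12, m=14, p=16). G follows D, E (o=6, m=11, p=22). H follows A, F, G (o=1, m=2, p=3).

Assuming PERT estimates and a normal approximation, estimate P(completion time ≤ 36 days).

te_A = (2 + 4·4 + 6)/6 = 24/6 = 4; σ²_A = ((6−2)/6)² = 0.444
te_B = (5 + 4·8 + 11)/6 = 48/6 = 8; σ²_B = ((11−5)/6)² = 1.000
te_C = (13 + 4·14 + 21)/6 = 90/6 = 15; σ²_C = ((21−13)/6)² = 1.778
te_D = (3 + 4·5 + 13)/6 = 36/6 = 6; σ²_D = ((13−3)/6)² = 2.778
te_E = (4 + 4·10 + 22)/6 = 66/6 = 11; σ²_E = ((22−4)/6)² = 9.000
te_F = (12 + 4·14 + 16)/6 = 84/6 = 14; σ²_F = ((16−12)/6)² = 0.444
te_G = (6 + 4·11 + 22)/6 = 72/6 = 12; σ²_G = ((22−6)/6)² = 7.111
te_H = (1 + 4·2 + 3)/6 = 12/6 = 2; σ²_H = ((3−1)/6)² = 0.111

Forward pass:
ES_A = 0; EF_A = 4
ES_B = 0; EF_B = 8
ES_C = max(EF_A=4, EF_B=8) = 8; EF_C = 8+15 = 23
ES_D = 4; EF_D = 4+6 = 10
ES_E = 4; EF_E = 4+11 = 15
ES_F = 23; EF_F = 23+14 = 37
ES_G = max(EF_D=10, EF_E=15) = 15; EF_G = 15+12 = 27
ES_H = max(EF_A=4, EF_F=37, EF_G=27) = 37; EF_H = 37+2 = 39
Expected project duration μ = 39 days. Critical path: B → C → F → H.

Variance along critical path = 1.000 + 1.778 + 0.444 + 0.111 = 3.333; σ = √3.333 = 1.826 days.
Z = (36 − 39) / 1.826 = -1.643
P(T ≤ 36) = Φ(-1.643) ≈ 0.050

0.050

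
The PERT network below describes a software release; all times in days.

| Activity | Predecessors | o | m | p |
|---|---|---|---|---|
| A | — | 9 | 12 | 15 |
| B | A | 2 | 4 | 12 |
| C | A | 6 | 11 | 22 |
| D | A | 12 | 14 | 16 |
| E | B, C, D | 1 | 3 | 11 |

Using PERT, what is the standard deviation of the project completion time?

2.05 days

te_A = (9 + 4·12 + 15)/6 = 72/6 = 12; σ²_A = ((15−9)/6)² = 1.000
te_B = (2 + 4·4 + 12)/6 = 30/6 = 5; σ²_B = ((12−2)/6)² = 2.778
te_C = (6 + 4·11 + 22)/6 = 72/6 = 12; σ²_C = ((22−6)/6)² = 7.111
te_D = (12 + 4·14 + 16)/6 = 84/6 = 14; σ²_D = ((16−12)/6)² = 0.444
te_E = (1 + 4·3 + 11)/6 = 24/6 = 4; σ²_E = ((11−1)/6)² = 2.778

Forward pass:
ES_A = 0; EF_A = 12
ES_B = 12; EF_B = 12+5 = 17
ES_C = 12; EF_C = 12+12 = 24
ES_D = 12; EF_D = 12+14 = 26
ES_E = max(EF_B=17, EF_C=24, EF_D=26) = 26; EF_E = 26+4 = 30
Expected project duration μ = 30 days. Critical path: A → D → E.

Variance along critical path = 1.000 + 0.444 + 2.778 = 4.222
σ = √4.222 = 2.055 days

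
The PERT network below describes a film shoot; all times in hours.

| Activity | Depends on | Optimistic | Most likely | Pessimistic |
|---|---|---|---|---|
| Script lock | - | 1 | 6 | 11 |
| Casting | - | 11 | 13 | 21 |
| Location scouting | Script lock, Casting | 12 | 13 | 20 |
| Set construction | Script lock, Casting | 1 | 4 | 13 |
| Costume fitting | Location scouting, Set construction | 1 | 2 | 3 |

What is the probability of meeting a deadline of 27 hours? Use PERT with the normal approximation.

te_Script lock = (1 + 4·6 + 11)/6 = 36/6 = 6; σ²_Script lock = ((11−1)/6)² = 2.778
te_Casting = (11 + 4·13 + 21)/6 = 84/6 = 14; σ²_Casting = ((21−11)/6)² = 2.778
te_Location scouting = (12 + 4·13 + 20)/6 = 84/6 = 14; σ²_Location scouting = ((20−12)/6)² = 1.778
te_Set construction = (1 + 4·4 + 13)/6 = 30/6 = 5; σ²_Set construction = ((13−1)/6)² = 4.000
te_Costume fitting = (1 + 4·2 + 3)/6 = 12/6 = 2; σ²_Costume fitting = ((3−1)/6)² = 0.111

Forward pass:
ES_Script lock = 0; EF_Script lock = 6
ES_Casting = 0; EF_Casting = 14
ES_Location scouting = max(EF_Script lock=6, EF_Casting=14) = 14; EF_Location scouting = 14+14 = 28
ES_Set construction = max(EF_Script lock=6, EF_Casting=14) = 14; EF_Set construction = 14+5 = 19
ES_Costume fitting = max(EF_Location scouting=28, EF_Set construction=19) = 28; EF_Costume fitting = 28+2 = 30
Expected project duration μ = 30 hours. Critical path: Casting → Location scouting → Costume fitting.

Variance along critical path = 2.778 + 1.778 + 0.111 = 4.667; σ = √4.667 = 2.160 hours.
Z = (27 − 30) / 2.160 = -1.389
P(T ≤ 27) = Φ(-1.389) ≈ 0.082

0.082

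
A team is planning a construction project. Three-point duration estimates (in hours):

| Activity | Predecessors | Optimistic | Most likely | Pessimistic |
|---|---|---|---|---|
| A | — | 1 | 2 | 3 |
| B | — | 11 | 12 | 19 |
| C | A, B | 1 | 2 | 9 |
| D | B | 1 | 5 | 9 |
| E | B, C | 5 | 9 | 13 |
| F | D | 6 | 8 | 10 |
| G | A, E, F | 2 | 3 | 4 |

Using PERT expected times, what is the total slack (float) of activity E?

1 hours

te_A = (1 + 4·2 + 3)/6 = 12/6 = 2
te_B = (11 + 4·12 + 19)/6 = 78/6 = 13
te_C = (1 + 4·2 + 9)/6 = 18/6 = 3
te_D = (1 + 4·5 + 9)/6 = 30/6 = 5
te_E = (5 + 4·9 + 13)/6 = 54/6 = 9
te_F = (6 + 4·8 + 10)/6 = 48/6 = 8
te_G = (2 + 4·3 + 4)/6 = 18/6 = 3

Forward pass:
ES_A = 0; EF_A = 2
ES_B = 0; EF_B = 13
ES_C = max(EF_A=2, EF_B=13) = 13; EF_C = 13+3 = 16
ES_D = 13; EF_D = 13+5 = 18
ES_E = max(EF_B=13, EF_C=16) = 16; EF_E = 16+9 = 25
ES_F = 18; EF_F = 18+8 = 26
ES_G = max(EF_A=2, EF_E=25, EF_F=26) = 26; EF_G = 26+3 = 29
Expected project duration μ = 29 hours. Critical path: B → D → F → G.

Backward pass:
LF_G = 29; LS_G = 29−3 = 26
LF_F = LS_G = 26; LS_F = 26−8 = 18
LF_E = LS_G = 26; LS_E = 26−9 = 17
LF_D = LS_F = 18; LS_D = 18−5 = 13
LF_C = LS_E = 17; LS_C = 17−3 = 14
LF_B = min(LS_C=14, LS_D=13, LS_E=17) = 13; LS_B = 13−13 = 0
LF_A = min(LS_C=14, LS_G=26) = 14; LS_A = 14−2 = 12
Slack_E = LS_E − ES_E = 17 − 16 = 1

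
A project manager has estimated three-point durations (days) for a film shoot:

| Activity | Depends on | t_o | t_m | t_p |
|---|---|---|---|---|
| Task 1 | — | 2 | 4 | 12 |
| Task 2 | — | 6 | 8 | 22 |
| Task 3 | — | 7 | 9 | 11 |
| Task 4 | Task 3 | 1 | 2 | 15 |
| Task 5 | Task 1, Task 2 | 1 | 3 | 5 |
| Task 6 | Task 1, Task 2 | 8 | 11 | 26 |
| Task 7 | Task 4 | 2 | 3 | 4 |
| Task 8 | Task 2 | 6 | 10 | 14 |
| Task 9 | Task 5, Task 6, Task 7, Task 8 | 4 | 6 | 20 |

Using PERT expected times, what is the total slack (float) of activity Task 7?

te_Task 1 = (2 + 4·4 + 12)/6 = 30/6 = 5
te_Task 2 = (6 + 4·8 + 22)/6 = 60/6 = 10
te_Task 3 = (7 + 4·9 + 11)/6 = 54/6 = 9
te_Task 4 = (1 + 4·2 + 15)/6 = 24/6 = 4
te_Task 5 = (1 + 4·3 + 5)/6 = 18/6 = 3
te_Task 6 = (8 + 4·11 + 26)/6 = 78/6 = 13
te_Task 7 = (2 + 4·3 + 4)/6 = 18/6 = 3
te_Task 8 = (6 + 4·10 + 14)/6 = 60/6 = 10
te_Task 9 = (4 + 4·6 + 20)/6 = 48/6 = 8

Forward pass:
ES_Task 1 = 0; EF_Task 1 = 5
ES_Task 2 = 0; EF_Task 2 = 10
ES_Task 3 = 0; EF_Task 3 = 9
ES_Task 4 = 9; EF_Task 4 = 9+4 = 13
ES_Task 5 = max(EF_Task 1=5, EF_Task 2=10) = 10; EF_Task 5 = 10+3 = 13
ES_Task 6 = max(EF_Task 1=5, EF_Task 2=10) = 10; EF_Task 6 = 10+13 = 23
ES_Task 7 = 13; EF_Task 7 = 13+3 = 16
ES_Task 8 = 10; EF_Task 8 = 10+10 = 20
ES_Task 9 = max(EF_Task 5=13, EF_Task 6=23, EF_Task 7=16, EF_Task 8=20) = 23; EF_Task 9 = 23+8 = 31
Expected project duration μ = 31 days. Critical path: Task 2 → Task 6 → Task 9.

Backward pass:
LF_Task 9 = 31; LS_Task 9 = 31−8 = 23
LF_Task 8 = LS_Task 9 = 23; LS_Task 8 = 23−10 = 13
LF_Task 7 = LS_Task 9 = 23; LS_Task 7 = 23−3 = 20
LF_Task 6 = LS_Task 9 = 23; LS_Task 6 = 23−13 = 10
LF_Task 5 = LS_Task 9 = 23; LS_Task 5 = 23−3 = 20
LF_Task 4 = LS_Task 7 = 20; LS_Task 4 = 20−4 = 16
LF_Task 3 = LS_Task 4 = 16; LS_Task 3 = 16−9 = 7
LF_Task 2 = min(LS_Task 5=20, LS_Task 6=10, LS_Task 8=13) = 10; LS_Task 2 = 10−10 = 0
LF_Task 1 = min(LS_Task 5=20, LS_Task 6=10) = 10; LS_Task 1 = 10−5 = 5
Slack_Task 7 = LS_Task 7 − ES_Task 7 = 20 − 13 = 7

7 days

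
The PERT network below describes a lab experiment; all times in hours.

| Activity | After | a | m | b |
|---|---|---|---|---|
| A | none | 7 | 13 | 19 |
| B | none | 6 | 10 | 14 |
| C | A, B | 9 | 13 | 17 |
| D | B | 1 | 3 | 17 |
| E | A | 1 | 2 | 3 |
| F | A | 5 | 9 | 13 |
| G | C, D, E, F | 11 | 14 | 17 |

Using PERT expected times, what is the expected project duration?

40 hours

te_A = (7 + 4·13 + 19)/6 = 78/6 = 13
te_B = (6 + 4·10 + 14)/6 = 60/6 = 10
te_C = (9 + 4·13 + 17)/6 = 78/6 = 13
te_D = (1 + 4·3 + 17)/6 = 30/6 = 5
te_E = (1 + 4·2 + 3)/6 = 12/6 = 2
te_F = (5 + 4·9 + 13)/6 = 54/6 = 9
te_G = (11 + 4·14 + 17)/6 = 84/6 = 14

Forward pass:
ES_A = 0; EF_A = 13
ES_B = 0; EF_B = 10
ES_C = max(EF_A=13, EF_B=10) = 13; EF_C = 13+13 = 26
ES_D = 10; EF_D = 10+5 = 15
ES_E = 13; EF_E = 13+2 = 15
ES_F = 13; EF_F = 13+9 = 22
ES_G = max(EF_C=26, EF_D=15, EF_E=15, EF_F=22) = 26; EF_G = 26+14 = 40
Expected project duration μ = 40 hours. Critical path: A → C → G.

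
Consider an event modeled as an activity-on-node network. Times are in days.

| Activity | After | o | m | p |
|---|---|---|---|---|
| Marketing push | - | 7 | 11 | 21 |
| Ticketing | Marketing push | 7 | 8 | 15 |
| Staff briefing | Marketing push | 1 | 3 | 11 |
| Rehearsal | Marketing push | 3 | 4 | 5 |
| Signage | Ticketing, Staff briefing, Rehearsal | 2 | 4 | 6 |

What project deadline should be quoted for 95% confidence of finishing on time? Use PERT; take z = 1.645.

te_Marketing push = (7 + 4·11 + 21)/6 = 72/6 = 12; σ²_Marketing push = ((21−7)/6)² = 5.444
te_Ticketing = (7 + 4·8 + 15)/6 = 54/6 = 9; σ²_Ticketing = ((15−7)/6)² = 1.778
te_Staff briefing = (1 + 4·3 + 11)/6 = 24/6 = 4; σ²_Staff briefing = ((11−1)/6)² = 2.778
te_Rehearsal = (3 + 4·4 + 5)/6 = 24/6 = 4; σ²_Rehearsal = ((5−3)/6)² = 0.111
te_Signage = (2 + 4·4 + 6)/6 = 24/6 = 4; σ²_Signage = ((6−2)/6)² = 0.444

Forward pass:
ES_Marketing push = 0; EF_Marketing push = 12
ES_Ticketing = 12; EF_Ticketing = 12+9 = 21
ES_Staff briefing = 12; EF_Staff briefing = 12+4 = 16
ES_Rehearsal = 12; EF_Rehearsal = 12+4 = 16
ES_Signage = max(EF_Ticketing=21, EF_Staff briefing=16, EF_Rehearsal=16) = 21; EF_Signage = 21+4 = 25
Expected project duration μ = 25 days. Critical path: Marketing push → Ticketing → Signage.

Variance along critical path = 5.444 + 1.778 + 0.444 = 7.667; σ = 2.769 days.
D = μ + z·σ = 25 + 1.645·2.769 = 29.6 days

29.6 days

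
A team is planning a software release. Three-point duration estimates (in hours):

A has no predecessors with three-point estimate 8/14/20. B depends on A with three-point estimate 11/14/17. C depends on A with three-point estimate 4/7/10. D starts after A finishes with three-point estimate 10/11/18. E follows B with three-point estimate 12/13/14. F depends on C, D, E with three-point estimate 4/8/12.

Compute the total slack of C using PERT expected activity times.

20 hours

te_A = (8 + 4·14 + 20)/6 = 84/6 = 14
te_B = (11 + 4·14 + 17)/6 = 84/6 = 14
te_C = (4 + 4·7 + 10)/6 = 42/6 = 7
te_D = (10 + 4·11 + 18)/6 = 72/6 = 12
te_E = (12 + 4·13 + 14)/6 = 78/6 = 13
te_F = (4 + 4·8 + 12)/6 = 48/6 = 8

Forward pass:
ES_A = 0; EF_A = 14
ES_B = 14; EF_B = 14+14 = 28
ES_C = 14; EF_C = 14+7 = 21
ES_D = 14; EF_D = 14+12 = 26
ES_E = 28; EF_E = 28+13 = 41
ES_F = max(EF_C=21, EF_D=26, EF_E=41) = 41; EF_F = 41+8 = 49
Expected project duration μ = 49 hours. Critical path: A → B → E → F.

Backward pass:
LF_F = 49; LS_F = 49−8 = 41
LF_E = LS_F = 41; LS_E = 41−13 = 28
LF_D = LS_F = 41; LS_D = 41−12 = 29
LF_C = LS_F = 41; LS_C = 41−7 = 34
LF_B = LS_E = 28; LS_B = 28−14 = 14
LF_A = min(LS_B=14, LS_C=34, LS_D=29) = 14; LS_A = 14−14 = 0
Slack_C = LS_C − ES_C = 34 − 14 = 20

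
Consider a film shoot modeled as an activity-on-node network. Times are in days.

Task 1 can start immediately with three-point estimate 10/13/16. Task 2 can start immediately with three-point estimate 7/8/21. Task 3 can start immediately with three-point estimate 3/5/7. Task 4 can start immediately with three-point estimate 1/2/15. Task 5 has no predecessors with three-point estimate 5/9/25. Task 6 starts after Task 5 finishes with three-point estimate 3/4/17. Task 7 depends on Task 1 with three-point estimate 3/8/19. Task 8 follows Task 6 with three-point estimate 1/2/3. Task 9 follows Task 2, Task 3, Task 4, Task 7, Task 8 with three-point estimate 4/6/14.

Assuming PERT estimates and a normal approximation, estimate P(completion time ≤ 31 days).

0.728

te_Task 1 = (10 + 4·13 + 16)/6 = 78/6 = 13; σ²_Task 1 = ((16−10)/6)² = 1.000
te_Task 2 = (7 + 4·8 + 21)/6 = 60/6 = 10; σ²_Task 2 = ((21−7)/6)² = 5.444
te_Task 3 = (3 + 4·5 + 7)/6 = 30/6 = 5; σ²_Task 3 = ((7−3)/6)² = 0.444
te_Task 4 = (1 + 4·2 + 15)/6 = 24/6 = 4; σ²_Task 4 = ((15−1)/6)² = 5.444
te_Task 5 = (5 + 4·9 + 25)/6 = 66/6 = 11; σ²_Task 5 = ((25−5)/6)² = 11.111
te_Task 6 = (3 + 4·4 + 17)/6 = 36/6 = 6; σ²_Task 6 = ((17−3)/6)² = 5.444
te_Task 7 = (3 + 4·8 + 19)/6 = 54/6 = 9; σ²_Task 7 = ((19−3)/6)² = 7.111
te_Task 8 = (1 + 4·2 + 3)/6 = 12/6 = 2; σ²_Task 8 = ((3−1)/6)² = 0.111
te_Task 9 = (4 + 4·6 + 14)/6 = 42/6 = 7; σ²_Task 9 = ((14−4)/6)² = 2.778

Forward pass:
ES_Task 1 = 0; EF_Task 1 = 13
ES_Task 2 = 0; EF_Task 2 = 10
ES_Task 3 = 0; EF_Task 3 = 5
ES_Task 4 = 0; EF_Task 4 = 4
ES_Task 5 = 0; EF_Task 5 = 11
ES_Task 6 = 11; EF_Task 6 = 11+6 = 17
ES_Task 7 = 13; EF_Task 7 = 13+9 = 22
ES_Task 8 = 17; EF_Task 8 = 17+2 = 19
ES_Task 9 = max(EF_Task 2=10, EF_Task 3=5, EF_Task 4=4, EF_Task 7=22, EF_Task 8=19) = 22; EF_Task 9 = 22+7 = 29
Expected project duration μ = 29 days. Critical path: Task 1 → Task 7 → Task 9.

Variance along critical path = 1.000 + 7.111 + 2.778 = 10.889; σ = √10.889 = 3.300 days.
Z = (31 − 29) / 3.300 = 0.606
P(T ≤ 31) = Φ(0.606) ≈ 0.728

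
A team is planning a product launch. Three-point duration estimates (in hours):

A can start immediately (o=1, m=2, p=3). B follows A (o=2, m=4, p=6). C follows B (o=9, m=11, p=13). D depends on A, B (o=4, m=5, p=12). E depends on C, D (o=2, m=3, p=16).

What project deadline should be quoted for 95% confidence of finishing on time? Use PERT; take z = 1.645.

26.2 hours

te_A = (1 + 4·2 + 3)/6 = 12/6 = 2; σ²_A = ((3−1)/6)² = 0.111
te_B = (2 + 4·4 + 6)/6 = 24/6 = 4; σ²_B = ((6−2)/6)² = 0.444
te_C = (9 + 4·11 + 13)/6 = 66/6 = 11; σ²_C = ((13−9)/6)² = 0.444
te_D = (4 + 4·5 + 12)/6 = 36/6 = 6; σ²_D = ((12−4)/6)² = 1.778
te_E = (2 + 4·3 + 16)/6 = 30/6 = 5; σ²_E = ((16−2)/6)² = 5.444

Forward pass:
ES_A = 0; EF_A = 2
ES_B = 2; EF_B = 2+4 = 6
ES_C = 6; EF_C = 6+11 = 17
ES_D = max(EF_A=2, EF_B=6) = 6; EF_D = 6+6 = 12
ES_E = max(EF_C=17, EF_D=12) = 17; EF_E = 17+5 = 22
Expected project duration μ = 22 hours. Critical path: A → B → C → E.

Variance along critical path = 0.111 + 0.444 + 0.444 + 5.444 = 6.444; σ = 2.539 hours.
D = μ + z·σ = 22 + 1.645·2.539 = 26.2 hours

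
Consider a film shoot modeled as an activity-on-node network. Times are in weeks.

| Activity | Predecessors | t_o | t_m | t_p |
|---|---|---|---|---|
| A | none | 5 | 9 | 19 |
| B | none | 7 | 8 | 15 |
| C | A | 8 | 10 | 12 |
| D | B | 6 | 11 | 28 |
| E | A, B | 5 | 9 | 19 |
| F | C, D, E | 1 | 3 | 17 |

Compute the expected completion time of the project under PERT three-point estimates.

27 weeks

te_A = (5 + 4·9 + 19)/6 = 60/6 = 10
te_B = (7 + 4·8 + 15)/6 = 54/6 = 9
te_C = (8 + 4·10 + 12)/6 = 60/6 = 10
te_D = (6 + 4·11 + 28)/6 = 78/6 = 13
te_E = (5 + 4·9 + 19)/6 = 60/6 = 10
te_F = (1 + 4·3 + 17)/6 = 30/6 = 5

Forward pass:
ES_A = 0; EF_A = 10
ES_B = 0; EF_B = 9
ES_C = 10; EF_C = 10+10 = 20
ES_D = 9; EF_D = 9+13 = 22
ES_E = max(EF_A=10, EF_B=9) = 10; EF_E = 10+10 = 20
ES_F = max(EF_C=20, EF_D=22, EF_E=20) = 22; EF_F = 22+5 = 27
Expected project duration μ = 27 weeks. Critical path: B → D → F.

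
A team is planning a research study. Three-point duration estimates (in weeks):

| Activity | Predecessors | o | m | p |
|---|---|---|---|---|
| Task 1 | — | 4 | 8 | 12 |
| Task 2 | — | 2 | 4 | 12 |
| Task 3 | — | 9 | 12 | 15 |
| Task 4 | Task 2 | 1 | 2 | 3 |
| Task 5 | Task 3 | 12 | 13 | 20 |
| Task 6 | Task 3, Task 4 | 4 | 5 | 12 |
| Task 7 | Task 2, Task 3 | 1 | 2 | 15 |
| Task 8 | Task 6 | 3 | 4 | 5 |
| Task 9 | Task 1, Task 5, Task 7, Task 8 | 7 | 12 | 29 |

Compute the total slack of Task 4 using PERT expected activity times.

te_Task 1 = (4 + 4·8 + 12)/6 = 48/6 = 8
te_Task 2 = (2 + 4·4 + 12)/6 = 30/6 = 5
te_Task 3 = (9 + 4·12 + 15)/6 = 72/6 = 12
te_Task 4 = (1 + 4·2 + 3)/6 = 12/6 = 2
te_Task 5 = (12 + 4·13 + 20)/6 = 84/6 = 14
te_Task 6 = (4 + 4·5 + 12)/6 = 36/6 = 6
te_Task 7 = (1 + 4·2 + 15)/6 = 24/6 = 4
te_Task 8 = (3 + 4·4 + 5)/6 = 24/6 = 4
te_Task 9 = (7 + 4·12 + 29)/6 = 84/6 = 14

Forward pass:
ES_Task 1 = 0; EF_Task 1 = 8
ES_Task 2 = 0; EF_Task 2 = 5
ES_Task 3 = 0; EF_Task 3 = 12
ES_Task 4 = 5; EF_Task 4 = 5+2 = 7
ES_Task 5 = 12; EF_Task 5 = 12+14 = 26
ES_Task 6 = max(EF_Task 3=12, EF_Task 4=7) = 12; EF_Task 6 = 12+6 = 18
ES_Task 7 = max(EF_Task 2=5, EF_Task 3=12) = 12; EF_Task 7 = 12+4 = 16
ES_Task 8 = 18; EF_Task 8 = 18+4 = 22
ES_Task 9 = max(EF_Task 1=8, EF_Task 5=26, EF_Task 7=16, EF_Task 8=22) = 26; EF_Task 9 = 26+14 = 40
Expected project duration μ = 40 weeks. Critical path: Task 3 → Task 5 → Task 9.

Backward pass:
LF_Task 9 = 40; LS_Task 9 = 40−14 = 26
LF_Task 8 = LS_Task 9 = 26; LS_Task 8 = 26−4 = 22
LF_Task 7 = LS_Task 9 = 26; LS_Task 7 = 26−4 = 22
LF_Task 6 = LS_Task 8 = 22; LS_Task 6 = 22−6 = 16
LF_Task 5 = LS_Task 9 = 26; LS_Task 5 = 26−14 = 12
LF_Task 4 = LS_Task 6 = 16; LS_Task 4 = 16−2 = 14
LF_Task 3 = min(LS_Task 5=12, LS_Task 6=16, LS_Task 7=22) = 12; LS_Task 3 = 12−12 = 0
LF_Task 2 = min(LS_Task 4=14, LS_Task 7=22) = 14; LS_Task 2 = 14−5 = 9
LF_Task 1 = LS_Task 9 = 26; LS_Task 1 = 26−8 = 18
Slack_Task 4 = LS_Task 4 − ES_Task 4 = 14 − 5 = 9

9 weeks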